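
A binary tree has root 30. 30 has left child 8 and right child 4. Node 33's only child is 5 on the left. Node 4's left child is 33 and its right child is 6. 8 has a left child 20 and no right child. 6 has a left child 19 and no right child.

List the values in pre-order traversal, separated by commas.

30, 8, 20, 4, 33, 5, 6, 19

Pre-order visits the node, then its left subtree, then its right subtree.
Visit 30.
At 30: go left to 8.
  Visit 8.
  At 8: go left to 20.
    20 is a leaf — visit 20.
  At 8: no right child.
At 30: go right to 4.
  Visit 4.
  At 4: go left to 33.
    Visit 33.
    At 33: go left to 5.
      5 is a leaf — visit 5.
    At 33: no right child.
  At 4: go right to 6.
    Visit 6.
    At 6: go left to 19.
      19 is a leaf — visit 19.
    At 6: no right child.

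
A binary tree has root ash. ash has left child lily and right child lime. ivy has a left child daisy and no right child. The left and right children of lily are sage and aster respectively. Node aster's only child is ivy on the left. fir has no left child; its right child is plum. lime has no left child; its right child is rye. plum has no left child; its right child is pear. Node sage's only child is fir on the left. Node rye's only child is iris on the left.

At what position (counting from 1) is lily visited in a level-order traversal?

2

Level-order visits nodes level by level from the root, left to right within each level.
Level 0: ash
Level 1: lily, lime
Level 2: sage, aster, rye
Level 3: fir, ivy, iris
Level 4: plum, daisy
Level 5: pear
Full level-order sequence: ash, lily, lime, sage, aster, rye, fir, ivy, iris, plum, daisy, pear.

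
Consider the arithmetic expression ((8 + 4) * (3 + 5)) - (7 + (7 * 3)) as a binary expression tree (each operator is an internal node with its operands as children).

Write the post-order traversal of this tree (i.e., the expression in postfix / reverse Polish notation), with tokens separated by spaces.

Post-order on an expression tree gives postfix notation: for each operator, emit left operand, right operand, then the operator.

8 4 + 3 5 + * 7 7 3 * + -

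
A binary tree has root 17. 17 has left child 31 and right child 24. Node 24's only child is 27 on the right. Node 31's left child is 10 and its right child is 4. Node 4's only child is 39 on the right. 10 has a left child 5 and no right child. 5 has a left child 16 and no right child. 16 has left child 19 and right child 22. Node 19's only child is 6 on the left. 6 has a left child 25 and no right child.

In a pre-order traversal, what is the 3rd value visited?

Pre-order visits the node, then its left subtree, then its right subtree.
Visit 17.
At 17: go left to 31.
  Visit 31.
  At 31: go left to 10.
    Visit 10.
    At 10: go left to 5.
      Visit 5.
      At 5: go left to 16.
        Visit 16.
        At 16: go left to 19.
          Visit 19.
          At 19: go left to 6.
            Visit 6.
            At 6: go left to 25.
              25 is a leaf — visit 25.
            At 6: no right child.
          At 19: no right child.
        At 16: go right to 22.
          22 is a leaf — visit 22.
      At 5: no right child.
    At 10: no right child.
  At 31: go right to 4.
    Visit 4.
    At 4: no left child.
    At 4: go right to 39.
      39 is a leaf — visit 39.
At 17: go right to 24.
  Visit 24.
  At 24: no left child.
  At 24: go right to 27.
    27 is a leaf — visit 27.
Full pre-order sequence: 17, 31, 10, 5, 16, 19, 6, 25, 22, 4, 39, 24, 27.

10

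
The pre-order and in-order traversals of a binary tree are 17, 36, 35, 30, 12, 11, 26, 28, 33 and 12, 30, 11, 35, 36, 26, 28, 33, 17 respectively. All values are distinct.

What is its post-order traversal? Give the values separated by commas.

The first element of pre-order is the root; it splits in-order into left and right subtrees.
Root 17: left subtree has 8 nodes {12, 30, 11, 35, 36, 26, 28, 33}, right has 0 { }.
  Root 36: left subtree has 4 nodes {12, 30, 11, 35}, right has 3 {26, 28, 33}.
    Root 35: left subtree has 3 nodes {12, 30, 11}, right has 0 { }.
      Root 30: left subtree has 1 node {12}, right has 1 {11}.
    Root 26: left subtree has 0 nodes { }, right has 2 {28, 33}.
      Root 28: left subtree has 0 nodes { }, right has 1 {33}.

12, 11, 30, 35, 33, 28, 26, 36, 17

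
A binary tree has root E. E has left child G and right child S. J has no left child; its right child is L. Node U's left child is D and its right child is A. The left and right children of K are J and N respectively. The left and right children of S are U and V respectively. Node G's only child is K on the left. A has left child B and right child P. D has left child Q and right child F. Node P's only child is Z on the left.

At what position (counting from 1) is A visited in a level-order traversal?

Level-order visits nodes level by level from the root, left to right within each level.
Level 0: E
Level 1: G, S
Level 2: K, U, V
Level 3: J, N, D, A
Level 4: L, Q, F, B, P
Level 5: Z
Full level-order sequence: E, G, S, K, U, V, J, N, D, A, L, Q, F, B, P, Z.

10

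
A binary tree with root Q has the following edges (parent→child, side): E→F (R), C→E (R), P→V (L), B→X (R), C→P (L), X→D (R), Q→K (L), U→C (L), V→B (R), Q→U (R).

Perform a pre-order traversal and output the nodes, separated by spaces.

Pre-order visits the node, then its left subtree, then its right subtree.
Visit Q.
At Q: go left to K.
  K is a leaf — visit K.
At Q: go right to U.
  Visit U.
  At U: go left to C.
    Visit C.
    At C: go left to P.
      Visit P.
      At P: go left to V.
        Visit V.
        At V: no left child.
        At V: go right to B.
          Visit B.
          At B: no left child.
          At B: go right to X.
            Visit X.
            At X: no left child.
            At X: go right to D.
              D is a leaf — visit D.
      At P: no right child.
    At C: go right to E.
      Visit E.
      At E: no left child.
      At E: go right to F.
        F is a leaf — visit F.
  At U: no right child.

Q K U C P V B X D E F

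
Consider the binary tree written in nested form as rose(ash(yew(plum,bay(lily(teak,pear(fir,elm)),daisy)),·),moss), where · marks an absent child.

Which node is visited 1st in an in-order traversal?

In-order visits the left subtree, then the node, then the right subtree.
At rose: go left to ash.
  At ash: go left to yew.
    At yew: go left to plum.
      plum is a leaf — visit plum.
    Visit yew.
    At yew: go right to bay.
      At bay: go left to lily.
        At lily: go left to teak.
          teak is a leaf — visit teak.
        Visit lily.
        At lily: go right to pear.
          At pear: go left to fir.
            fir is a leaf — visit fir.
          Visit pear.
          At pear: go right to elm.
            elm is a leaf — visit elm.
      Visit bay.
      At bay: go right to daisy.
        daisy is a leaf — visit daisy.
  Visit ash.
  At ash: no right child.
Visit rose.
At rose: go right to moss.
  moss is a leaf — visit moss.
Full in-order sequence: plum, yew, teak, lily, fir, pear, elm, bay, daisy, ash, rose, moss.

plum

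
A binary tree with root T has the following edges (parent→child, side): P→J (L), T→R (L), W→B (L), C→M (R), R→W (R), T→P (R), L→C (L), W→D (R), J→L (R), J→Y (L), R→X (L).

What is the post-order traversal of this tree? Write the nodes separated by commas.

X, B, D, W, R, Y, M, C, L, J, P, T

Post-order visits the left subtree, then the right subtree, then the node.
At T: go left to R.
  At R: go left to X.
    X is a leaf — visit X.
  At R: go right to W.
    At W: go left to B.
      B is a leaf — visit B.
    At W: go right to D.
      D is a leaf — visit D.
    Visit W.
  Visit R.
At T: go right to P.
  At P: go left to J.
    At J: go left to Y.
      Y is a leaf — visit Y.
    At J: go right to L.
      At L: go left to C.
        At C: no left child.
        At C: go right to M.
          M is a leaf — visit M.
        Visit C.
      At L: no right child.
      Visit L.
    Visit J.
  At P: no right child.
  Visit P.
Visit T.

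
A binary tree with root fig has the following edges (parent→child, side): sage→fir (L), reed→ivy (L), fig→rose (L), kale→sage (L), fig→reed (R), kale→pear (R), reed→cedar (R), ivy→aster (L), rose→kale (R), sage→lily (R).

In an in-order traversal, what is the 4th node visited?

lily

In-order visits the left subtree, then the node, then the right subtree.
At fig: go left to rose.
  At rose: no left child.
  Visit rose.
  At rose: go right to kale.
    At kale: go left to sage.
      At sage: go left to fir.
        fir is a leaf — visit fir.
      Visit sage.
      At sage: go right to lily.
        lily is a leaf — visit lily.
    Visit kale.
    At kale: go right to pear.
      pear is a leaf — visit pear.
Visit fig.
At fig: go right to reed.
  At reed: go left to ivy.
    At ivy: go left to aster.
      aster is a leaf — visit aster.
    Visit ivy.
    At ivy: no right child.
  Visit reed.
  At reed: go right to cedar.
    cedar is a leaf — visit cedar.
Full in-order sequence: rose, fir, sage, lily, kale, pear, fig, aster, ivy, reed, cedar.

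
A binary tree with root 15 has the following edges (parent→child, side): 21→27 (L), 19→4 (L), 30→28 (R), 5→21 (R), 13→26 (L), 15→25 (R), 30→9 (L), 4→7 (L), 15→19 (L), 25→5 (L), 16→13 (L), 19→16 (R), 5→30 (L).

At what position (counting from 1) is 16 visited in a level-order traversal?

Level-order visits nodes level by level from the root, left to right within each level.
Level 0: 15
Level 1: 19, 25
Level 2: 4, 16, 5
Level 3: 7, 13, 30, 21
Level 4: 26, 9, 28, 27
Full level-order sequence: 15, 19, 25, 4, 16, 5, 7, 13, 30, 21, 26, 9, 28, 27.

5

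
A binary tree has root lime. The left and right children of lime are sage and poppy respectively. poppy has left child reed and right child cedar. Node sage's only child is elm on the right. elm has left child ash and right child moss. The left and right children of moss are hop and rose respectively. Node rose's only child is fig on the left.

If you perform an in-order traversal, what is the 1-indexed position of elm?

In-order visits the left subtree, then the node, then the right subtree.
At lime: go left to sage.
  At sage: no left child.
  Visit sage.
  At sage: go right to elm.
    At elm: go left to ash.
      ash is a leaf — visit ash.
    Visit elm.
    At elm: go right to moss.
      At moss: go left to hop.
        hop is a leaf — visit hop.
      Visit moss.
      At moss: go right to rose.
        At rose: go left to fig.
          fig is a leaf — visit fig.
        Visit rose.
        At rose: no right child.
Visit lime.
At lime: go right to poppy.
  At poppy: go left to reed.
    reed is a leaf — visit reed.
  Visit poppy.
  At poppy: go right to cedar.
    cedar is a leaf — visit cedar.
Full in-order sequence: sage, ash, elm, hop, moss, fig, rose, lime, reed, poppy, cedar.

3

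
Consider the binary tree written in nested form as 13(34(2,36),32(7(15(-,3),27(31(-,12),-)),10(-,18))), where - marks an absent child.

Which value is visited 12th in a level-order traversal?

Level-order visits nodes level by level from the root, left to right within each level.
Level 0: 13
Level 1: 34, 32
Level 2: 2, 36, 7, 10
Level 3: 15, 27, 18
Level 4: 3, 31
Level 5: 12
Full level-order sequence: 13, 34, 32, 2, 36, 7, 10, 15, 27, 18, 3, 31, 12.

31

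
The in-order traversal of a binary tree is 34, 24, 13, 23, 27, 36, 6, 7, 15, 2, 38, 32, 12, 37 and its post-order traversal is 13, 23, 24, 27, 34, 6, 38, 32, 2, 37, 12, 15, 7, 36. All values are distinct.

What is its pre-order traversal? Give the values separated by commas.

36, 34, 27, 24, 23, 13, 7, 6, 15, 12, 2, 32, 38, 37

The last element of post-order is the root; it splits in-order into left and right subtrees.
Root 36: left subtree has 5 nodes {34, 24, 13, 23, 27}, right has 8 {6, 7, 15, 2, 38, 32, 12, 37}.
  Root 34: left subtree has 0 nodes { }, right has 4 {24, 13, 23, 27}.
    Root 27: left subtree has 3 nodes {24, 13, 23}, right has 0 { }.
      Root 24: left subtree has 0 nodes { }, right has 2 {13, 23}.
        Root 23: left subtree has 1 node {13}, right has 0 { }.
  Root 7: left subtree has 1 node {6}, right has 6 {15, 2, 38, 32, 12, 37}.
    Root 15: left subtree has 0 nodes { }, right has 5 {2, 38, 32, 12, 37}.
      Root 12: left subtree has 3 nodes {2, 38, 32}, right has 1 {37}.
        Root 2: left subtree has 0 nodes { }, right has 2 {38, 32}.
          Root 32: left subtree has 1 node {38}, right has 0 { }.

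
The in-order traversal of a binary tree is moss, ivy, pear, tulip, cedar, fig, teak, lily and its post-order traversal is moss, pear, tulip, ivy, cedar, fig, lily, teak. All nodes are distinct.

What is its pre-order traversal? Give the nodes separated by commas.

teak, fig, cedar, ivy, moss, tulip, pear, lily

The last element of post-order is the root; it splits in-order into left and right subtrees.
Root teak: left subtree has 6 nodes {moss, ivy, pear, tulip, cedar, fig}, right has 1 {lily}.
  Root fig: left subtree has 5 nodes {moss, ivy, pear, tulip, cedar}, right has 0 { }.
    Root cedar: left subtree has 4 nodes {moss, ivy, pear, tulip}, right has 0 { }.
      Root ivy: left subtree has 1 node {moss}, right has 2 {pear, tulip}.
        Root tulip: left subtree has 1 node {pear}, right has 0 { }.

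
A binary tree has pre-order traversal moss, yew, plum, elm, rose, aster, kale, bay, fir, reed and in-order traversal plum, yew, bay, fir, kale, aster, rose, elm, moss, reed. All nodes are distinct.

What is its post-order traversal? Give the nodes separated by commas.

The first element of pre-order is the root; it splits in-order into left and right subtrees.
Root moss: left subtree has 8 nodes {plum, yew, bay, fir, kale, aster, rose, elm}, right has 1 {reed}.
  Root yew: left subtree has 1 node {plum}, right has 6 {bay, fir, kale, aster, rose, elm}.
    Root elm: left subtree has 5 nodes {bay, fir, kale, aster, rose}, right has 0 { }.
      Root rose: left subtree has 4 nodes {bay, fir, kale, aster}, right has 0 { }.
        Root aster: left subtree has 3 nodes {bay, fir, kale}, right has 0 { }.
          Root kale: left subtree has 2 nodes {bay, fir}, right has 0 { }.
            Root bay: left subtree has 0 nodes { }, right has 1 {fir}.

plum, fir, bay, kale, aster, rose, elm, yew, reed, moss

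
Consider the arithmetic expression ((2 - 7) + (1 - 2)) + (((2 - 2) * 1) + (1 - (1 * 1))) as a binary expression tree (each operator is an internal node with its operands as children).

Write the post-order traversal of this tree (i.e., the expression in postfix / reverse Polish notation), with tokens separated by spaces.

Post-order on an expression tree gives postfix notation: for each operator, emit left operand, right operand, then the operator.

2 7 - 1 2 - + 2 2 - 1 * 1 1 1 * - + +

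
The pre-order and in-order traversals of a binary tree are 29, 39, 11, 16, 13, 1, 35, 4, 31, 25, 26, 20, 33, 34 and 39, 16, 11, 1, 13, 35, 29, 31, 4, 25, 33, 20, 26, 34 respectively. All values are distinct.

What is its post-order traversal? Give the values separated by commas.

16, 1, 35, 13, 11, 39, 31, 33, 20, 34, 26, 25, 4, 29

The first element of pre-order is the root; it splits in-order into left and right subtrees.
Root 29: left subtree has 6 nodes {39, 16, 11, 1, 13, 35}, right has 7 {31, 4, 25, 33, 20, 26, 34}.
  Root 39: left subtree has 0 nodes { }, right has 5 {16, 11, 1, 13, 35}.
    Root 11: left subtree has 1 node {16}, right has 3 {1, 13, 35}.
      Root 13: left subtree has 1 node {1}, right has 1 {35}.
  Root 4: left subtree has 1 node {31}, right has 5 {25, 33, 20, 26, 34}.
    Root 25: left subtree has 0 nodes { }, right has 4 {33, 20, 26, 34}.
      Root 26: left subtree has 2 nodes {33, 20}, right has 1 {34}.
        Root 20: left subtree has 1 node {33}, right has 0 { }.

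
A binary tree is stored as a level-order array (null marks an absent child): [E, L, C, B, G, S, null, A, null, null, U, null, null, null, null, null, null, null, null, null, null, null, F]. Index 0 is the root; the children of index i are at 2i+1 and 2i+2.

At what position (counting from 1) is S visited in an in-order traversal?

8

In-order visits the left subtree, then the node, then the right subtree.
At E: go left to L.
  At L: go left to B.
    At B: go left to A.
      A is a leaf — visit A.
    Visit B.
    At B: no right child.
  Visit L.
  At L: go right to G.
    At G: no left child.
    Visit G.
    At G: go right to U.
      At U: no left child.
      Visit U.
      At U: go right to F.
        F is a leaf — visit F.
Visit E.
At E: go right to C.
  At C: go left to S.
    S is a leaf — visit S.
  Visit C.
  At C: no right child.
Full in-order sequence: A, B, L, G, U, F, E, S, C.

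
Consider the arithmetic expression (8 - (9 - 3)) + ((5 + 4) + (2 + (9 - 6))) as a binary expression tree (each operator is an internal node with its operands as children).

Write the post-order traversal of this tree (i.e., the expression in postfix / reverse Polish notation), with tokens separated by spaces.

8 9 3 - - 5 4 + 2 9 6 - + + +

Post-order on an expression tree gives postfix notation: for each operator, emit left operand, right operand, then the operator.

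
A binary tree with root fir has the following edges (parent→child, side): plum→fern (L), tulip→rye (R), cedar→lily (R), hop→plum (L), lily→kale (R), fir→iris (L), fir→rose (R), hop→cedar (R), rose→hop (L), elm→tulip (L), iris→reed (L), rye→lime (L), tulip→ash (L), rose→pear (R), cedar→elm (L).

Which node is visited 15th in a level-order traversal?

rye

Level-order visits nodes level by level from the root, left to right within each level.
Level 0: fir
Level 1: iris, rose
Level 2: reed, hop, pear
Level 3: plum, cedar
Level 4: fern, elm, lily
Level 5: tulip, kale
Level 6: ash, rye
Level 7: lime
Full level-order sequence: fir, iris, rose, reed, hop, pear, plum, cedar, fern, elm, lily, tulip, kale, ash, rye, lime.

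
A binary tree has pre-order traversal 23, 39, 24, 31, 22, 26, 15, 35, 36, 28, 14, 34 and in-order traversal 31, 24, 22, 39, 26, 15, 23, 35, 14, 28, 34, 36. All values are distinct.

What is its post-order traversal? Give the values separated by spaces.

31 22 24 15 26 39 14 34 28 36 35 23

The first element of pre-order is the root; it splits in-order into left and right subtrees.
Root 23: left subtree has 6 nodes {31, 24, 22, 39, 26, 15}, right has 5 {35, 14, 28, 34, 36}.
  Root 39: left subtree has 3 nodes {31, 24, 22}, right has 2 {26, 15}.
    Root 24: left subtree has 1 node {31}, right has 1 {22}.
    Root 26: left subtree has 0 nodes { }, right has 1 {15}.
  Root 35: left subtree has 0 nodes { }, right has 4 {14, 28, 34, 36}.
    Root 36: left subtree has 3 nodes {14, 28, 34}, right has 0 { }.
      Root 28: left subtree has 1 node {14}, right has 1 {34}.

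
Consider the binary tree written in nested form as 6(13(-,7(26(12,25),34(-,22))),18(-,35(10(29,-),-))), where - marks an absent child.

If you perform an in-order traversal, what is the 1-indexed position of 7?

5

In-order visits the left subtree, then the node, then the right subtree.
At 6: go left to 13.
  At 13: no left child.
  Visit 13.
  At 13: go right to 7.
    At 7: go left to 26.
      At 26: go left to 12.
        12 is a leaf — visit 12.
      Visit 26.
      At 26: go right to 25.
        25 is a leaf — visit 25.
    Visit 7.
    At 7: go right to 34.
      At 34: no left child.
      Visit 34.
      At 34: go right to 22.
        22 is a leaf — visit 22.
Visit 6.
At 6: go right to 18.
  At 18: no left child.
  Visit 18.
  At 18: go right to 35.
    At 35: go left to 10.
      At 10: go left to 29.
        29 is a leaf — visit 29.
      Visit 10.
      At 10: no right child.
    Visit 35.
    At 35: no right child.
Full in-order sequence: 13, 12, 26, 25, 7, 34, 22, 6, 18, 29, 10, 35.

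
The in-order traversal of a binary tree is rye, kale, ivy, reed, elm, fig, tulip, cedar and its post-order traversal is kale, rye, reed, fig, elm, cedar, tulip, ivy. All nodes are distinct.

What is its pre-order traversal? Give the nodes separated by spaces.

The last element of post-order is the root; it splits in-order into left and right subtrees.
Root ivy: left subtree has 2 nodes {rye, kale}, right has 5 {reed, elm, fig, tulip, cedar}.
  Root rye: left subtree has 0 nodes { }, right has 1 {kale}.
  Root tulip: left subtree has 3 nodes {reed, elm, fig}, right has 1 {cedar}.
    Root elm: left subtree has 1 node {reed}, right has 1 {fig}.

ivy rye kale tulip elm reed fig cedar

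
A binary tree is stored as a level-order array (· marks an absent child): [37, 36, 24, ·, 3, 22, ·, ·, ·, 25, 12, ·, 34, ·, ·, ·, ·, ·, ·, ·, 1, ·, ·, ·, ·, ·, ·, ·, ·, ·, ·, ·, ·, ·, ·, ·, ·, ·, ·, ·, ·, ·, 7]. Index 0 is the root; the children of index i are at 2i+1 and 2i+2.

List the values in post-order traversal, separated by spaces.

7 1 25 12 3 36 34 22 24 37

Post-order visits the left subtree, then the right subtree, then the node.
At 37: go left to 36.
  At 36: no left child.
  At 36: go right to 3.
    At 3: go left to 25.
      At 25: no left child.
      At 25: go right to 1.
        At 1: no left child.
        At 1: go right to 7.
          7 is a leaf — visit 7.
        Visit 1.
      Visit 25.
    At 3: go right to 12.
      12 is a leaf — visit 12.
    Visit 3.
  Visit 36.
At 37: go right to 24.
  At 24: go left to 22.
    At 22: no left child.
    At 22: go right to 34.
      34 is a leaf — visit 34.
    Visit 22.
  At 24: no right child.
  Visit 24.
Visit 37.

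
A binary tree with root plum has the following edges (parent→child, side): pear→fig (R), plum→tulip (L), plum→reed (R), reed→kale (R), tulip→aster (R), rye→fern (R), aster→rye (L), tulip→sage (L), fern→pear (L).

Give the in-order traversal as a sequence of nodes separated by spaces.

sage tulip rye pear fig fern aster plum reed kale

In-order visits the left subtree, then the node, then the right subtree.
At plum: go left to tulip.
  At tulip: go left to sage.
    sage is a leaf — visit sage.
  Visit tulip.
  At tulip: go right to aster.
    At aster: go left to rye.
      At rye: no left child.
      Visit rye.
      At rye: go right to fern.
        At fern: go left to pear.
          At pear: no left child.
          Visit pear.
          At pear: go right to fig.
            fig is a leaf — visit fig.
        Visit fern.
        At fern: no right child.
    Visit aster.
    At aster: no right child.
Visit plum.
At plum: go right to reed.
  At reed: no left child.
  Visit reed.
  At reed: go right to kale.
    kale is a leaf — visit kale.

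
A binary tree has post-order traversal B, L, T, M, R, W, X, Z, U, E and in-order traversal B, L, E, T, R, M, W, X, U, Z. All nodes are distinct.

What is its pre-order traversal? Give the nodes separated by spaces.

The last element of post-order is the root; it splits in-order into left and right subtrees.
Root E: left subtree has 2 nodes {B, L}, right has 7 {T, R, M, W, X, U, Z}.
  Root L: left subtree has 1 node {B}, right has 0 { }.
  Root U: left subtree has 5 nodes {T, R, M, W, X}, right has 1 {Z}.
    Root X: left subtree has 4 nodes {T, R, M, W}, right has 0 { }.
      Root W: left subtree has 3 nodes {T, R, M}, right has 0 { }.
        Root R: left subtree has 1 node {T}, right has 1 {M}.

E L B U X W R T M Z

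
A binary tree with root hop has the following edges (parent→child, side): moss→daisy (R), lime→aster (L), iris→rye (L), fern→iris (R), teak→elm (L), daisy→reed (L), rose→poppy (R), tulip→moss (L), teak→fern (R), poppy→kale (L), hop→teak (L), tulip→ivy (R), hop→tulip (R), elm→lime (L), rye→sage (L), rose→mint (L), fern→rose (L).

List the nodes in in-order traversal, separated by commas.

aster, lime, elm, teak, mint, rose, kale, poppy, fern, sage, rye, iris, hop, moss, reed, daisy, tulip, ivy

In-order visits the left subtree, then the node, then the right subtree.
At hop: go left to teak.
  At teak: go left to elm.
    At elm: go left to lime.
      At lime: go left to aster.
        aster is a leaf — visit aster.
      Visit lime.
      At lime: no right child.
    Visit elm.
    At elm: no right child.
  Visit teak.
  At teak: go right to fern.
    At fern: go left to rose.
      At rose: go left to mint.
        mint is a leaf — visit mint.
      Visit rose.
      At rose: go right to poppy.
        At poppy: go left to kale.
          kale is a leaf — visit kale.
        Visit poppy.
        At poppy: no right child.
    Visit fern.
    At fern: go right to iris.
      At iris: go left to rye.
        At rye: go left to sage.
          sage is a leaf — visit sage.
        Visit rye.
        At rye: no right child.
      Visit iris.
      At iris: no right child.
Visit hop.
At hop: go right to tulip.
  At tulip: go left to moss.
    At moss: no left child.
    Visit moss.
    At moss: go right to daisy.
      At daisy: go left to reed.
        reed is a leaf — visit reed.
      Visit daisy.
      At daisy: no right child.
  Visit tulip.
  At tulip: go right to ivy.
    ivy is a leaf — visit ivy.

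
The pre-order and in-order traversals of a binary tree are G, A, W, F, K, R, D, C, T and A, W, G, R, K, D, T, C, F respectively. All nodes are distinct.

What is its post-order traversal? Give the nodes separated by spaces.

The first element of pre-order is the root; it splits in-order into left and right subtrees.
Root G: left subtree has 2 nodes {A, W}, right has 6 {R, K, D, T, C, F}.
  Root A: left subtree has 0 nodes { }, right has 1 {W}.
  Root F: left subtree has 5 nodes {R, K, D, T, C}, right has 0 { }.
    Root K: left subtree has 1 node {R}, right has 3 {D, T, C}.
      Root D: left subtree has 0 nodes { }, right has 2 {T, C}.
        Root C: left subtree has 1 node {T}, right has 0 { }.

W A R T C D K F G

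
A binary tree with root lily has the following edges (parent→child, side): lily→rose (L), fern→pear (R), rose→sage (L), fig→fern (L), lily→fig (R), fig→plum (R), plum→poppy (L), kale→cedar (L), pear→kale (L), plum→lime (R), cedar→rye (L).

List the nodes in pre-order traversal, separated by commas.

lily, rose, sage, fig, fern, pear, kale, cedar, rye, plum, poppy, lime

Pre-order visits the node, then its left subtree, then its right subtree.
Visit lily.
At lily: go left to rose.
  Visit rose.
  At rose: go left to sage.
    sage is a leaf — visit sage.
  At rose: no right child.
At lily: go right to fig.
  Visit fig.
  At fig: go left to fern.
    Visit fern.
    At fern: no left child.
    At fern: go right to pear.
      Visit pear.
      At pear: go left to kale.
        Visit kale.
        At kale: go left to cedar.
          Visit cedar.
          At cedar: go left to rye.
            rye is a leaf — visit rye.
          At cedar: no right child.
        At kale: no right child.
      At pear: no right child.
  At fig: go right to plum.
    Visit plum.
    At plum: go left to poppy.
      poppy is a leaf — visit poppy.
    At plum: go right to lime.
      lime is a leaf — visit lime.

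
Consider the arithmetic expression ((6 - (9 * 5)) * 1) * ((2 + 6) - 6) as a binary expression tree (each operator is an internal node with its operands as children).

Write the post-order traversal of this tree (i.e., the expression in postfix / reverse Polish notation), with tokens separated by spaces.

Post-order on an expression tree gives postfix notation: for each operator, emit left operand, right operand, then the operator.

6 9 5 * - 1 * 2 6 + 6 - *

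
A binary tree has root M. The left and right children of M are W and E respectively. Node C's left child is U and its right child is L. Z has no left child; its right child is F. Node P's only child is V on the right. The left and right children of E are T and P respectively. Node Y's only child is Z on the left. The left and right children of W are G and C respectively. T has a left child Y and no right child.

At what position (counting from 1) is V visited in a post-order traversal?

10

Post-order visits the left subtree, then the right subtree, then the node.
At M: go left to W.
  At W: go left to G.
    G is a leaf — visit G.
  At W: go right to C.
    At C: go left to U.
      U is a leaf — visit U.
    At C: go right to L.
      L is a leaf — visit L.
    Visit C.
  Visit W.
At M: go right to E.
  At E: go left to T.
    At T: go left to Y.
      At Y: go left to Z.
        At Z: no left child.
        At Z: go right to F.
          F is a leaf — visit F.
        Visit Z.
      At Y: no right child.
      Visit Y.
    At T: no right child.
    Visit T.
  At E: go right to P.
    At P: no left child.
    At P: go right to V.
      V is a leaf — visit V.
    Visit P.
  Visit E.
Visit M.
Full post-order sequence: G, U, L, C, W, F, Z, Y, T, V, P, E, M.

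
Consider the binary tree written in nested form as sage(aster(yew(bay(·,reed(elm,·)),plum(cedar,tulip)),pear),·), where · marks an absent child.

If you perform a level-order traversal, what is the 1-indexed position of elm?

10

Level-order visits nodes level by level from the root, left to right within each level.
Level 0: sage
Level 1: aster
Level 2: yew, pear
Level 3: bay, plum
Level 4: reed, cedar, tulip
Level 5: elm
Full level-order sequence: sage, aster, yew, pear, bay, plum, reed, cedar, tulip, elm.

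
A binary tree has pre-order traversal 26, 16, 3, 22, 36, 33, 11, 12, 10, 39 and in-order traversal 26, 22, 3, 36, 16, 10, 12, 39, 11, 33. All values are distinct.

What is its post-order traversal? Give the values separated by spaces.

22 36 3 10 39 12 11 33 16 26

The first element of pre-order is the root; it splits in-order into left and right subtrees.
Root 26: left subtree has 0 nodes { }, right has 9 {22, 3, 36, 16, 10, 12, 39, 11, 33}.
  Root 16: left subtree has 3 nodes {22, 3, 36}, right has 5 {10, 12, 39, 11, 33}.
    Root 3: left subtree has 1 node {22}, right has 1 {36}.
    Root 33: left subtree has 4 nodes {10, 12, 39, 11}, right has 0 { }.
      Root 11: left subtree has 3 nodes {10, 12, 39}, right has 0 { }.
        Root 12: left subtree has 1 node {10}, right has 1 {39}.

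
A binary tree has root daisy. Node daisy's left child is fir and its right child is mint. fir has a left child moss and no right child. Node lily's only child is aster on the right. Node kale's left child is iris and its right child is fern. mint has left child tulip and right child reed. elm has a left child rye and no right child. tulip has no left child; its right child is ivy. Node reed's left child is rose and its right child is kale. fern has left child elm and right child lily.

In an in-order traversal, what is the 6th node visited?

In-order visits the left subtree, then the node, then the right subtree.
At daisy: go left to fir.
  At fir: go left to moss.
    moss is a leaf — visit moss.
  Visit fir.
  At fir: no right child.
Visit daisy.
At daisy: go right to mint.
  At mint: go left to tulip.
    At tulip: no left child.
    Visit tulip.
    At tulip: go right to ivy.
      ivy is a leaf — visit ivy.
  Visit mint.
  At mint: go right to reed.
    At reed: go left to rose.
      rose is a leaf — visit rose.
    Visit reed.
    At reed: go right to kale.
      At kale: go left to iris.
        iris is a leaf — visit iris.
      Visit kale.
      At kale: go right to fern.
        At fern: go left to elm.
          At elm: go left to rye.
            rye is a leaf — visit rye.
          Visit elm.
          At elm: no right child.
        Visit fern.
        At fern: go right to lily.
          At lily: no left child.
          Visit lily.
          At lily: go right to aster.
            aster is a leaf — visit aster.
Full in-order sequence: moss, fir, daisy, tulip, ivy, mint, rose, reed, iris, kale, rye, elm, fern, lily, aster.

mint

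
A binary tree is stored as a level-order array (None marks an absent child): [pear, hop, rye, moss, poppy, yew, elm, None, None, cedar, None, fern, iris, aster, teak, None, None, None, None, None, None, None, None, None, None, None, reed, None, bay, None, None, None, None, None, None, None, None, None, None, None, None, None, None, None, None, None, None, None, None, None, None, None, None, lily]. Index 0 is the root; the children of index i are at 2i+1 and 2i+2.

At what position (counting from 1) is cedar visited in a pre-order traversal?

Pre-order visits the node, then its left subtree, then its right subtree.
Visit pear.
At pear: go left to hop.
  Visit hop.
  At hop: go left to moss.
    moss is a leaf — visit moss.
  At hop: go right to poppy.
    Visit poppy.
    At poppy: go left to cedar.
      cedar is a leaf — visit cedar.
    At poppy: no right child.
At pear: go right to rye.
  Visit rye.
  At rye: go left to yew.
    Visit yew.
    At yew: go left to fern.
      fern is a leaf — visit fern.
    At yew: go right to iris.
      Visit iris.
      At iris: no left child.
      At iris: go right to reed.
        Visit reed.
        At reed: go left to lily.
          lily is a leaf — visit lily.
        At reed: no right child.
  At rye: go right to elm.
    Visit elm.
    At elm: go left to aster.
      Visit aster.
      At aster: no left child.
      At aster: go right to bay.
        bay is a leaf — visit bay.
    At elm: go right to teak.
      teak is a leaf — visit teak.
Full pre-order sequence: pear, hop, moss, poppy, cedar, rye, yew, fern, iris, reed, lily, elm, aster, bay, teak.

5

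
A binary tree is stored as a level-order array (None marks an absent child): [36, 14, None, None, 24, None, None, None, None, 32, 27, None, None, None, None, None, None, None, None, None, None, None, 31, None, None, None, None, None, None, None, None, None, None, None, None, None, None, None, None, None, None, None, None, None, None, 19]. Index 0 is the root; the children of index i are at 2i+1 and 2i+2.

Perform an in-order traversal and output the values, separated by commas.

In-order visits the left subtree, then the node, then the right subtree.
At 36: go left to 14.
  At 14: no left child.
  Visit 14.
  At 14: go right to 24.
    At 24: go left to 32.
      32 is a leaf — visit 32.
    Visit 24.
    At 24: go right to 27.
      At 27: no left child.
      Visit 27.
      At 27: go right to 31.
        At 31: go left to 19.
          19 is a leaf — visit 19.
        Visit 31.
        At 31: no right child.
Visit 36.
At 36: no right child.

14, 32, 24, 27, 19, 31, 36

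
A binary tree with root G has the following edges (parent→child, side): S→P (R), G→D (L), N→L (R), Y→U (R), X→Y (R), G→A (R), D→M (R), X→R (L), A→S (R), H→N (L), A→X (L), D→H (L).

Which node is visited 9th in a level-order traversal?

R

Level-order visits nodes level by level from the root, left to right within each level.
Level 0: G
Level 1: D, A
Level 2: H, M, X, S
Level 3: N, R, Y, P
Level 4: L, U
Full level-order sequence: G, D, A, H, M, X, S, N, R, Y, P, L, U.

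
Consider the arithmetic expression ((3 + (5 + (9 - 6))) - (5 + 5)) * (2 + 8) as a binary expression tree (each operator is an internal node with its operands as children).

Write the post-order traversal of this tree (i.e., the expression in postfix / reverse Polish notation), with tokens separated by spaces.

Post-order on an expression tree gives postfix notation: for each operator, emit left operand, right operand, then the operator.

3 5 9 6 - + + 5 5 + - 2 8 + *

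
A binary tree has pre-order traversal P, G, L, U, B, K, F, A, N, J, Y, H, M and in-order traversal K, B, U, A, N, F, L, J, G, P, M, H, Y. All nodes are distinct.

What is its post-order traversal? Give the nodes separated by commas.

K, B, N, A, F, U, J, L, G, M, H, Y, P

The first element of pre-order is the root; it splits in-order into left and right subtrees.
Root P: left subtree has 9 nodes {K, B, U, A, N, F, L, J, G}, right has 3 {M, H, Y}.
  Root G: left subtree has 8 nodes {K, B, U, A, N, F, L, J}, right has 0 { }.
    Root L: left subtree has 6 nodes {K, B, U, A, N, F}, right has 1 {J}.
      Root U: left subtree has 2 nodes {K, B}, right has 3 {A, N, F}.
        Root B: left subtree has 1 node {K}, right has 0 { }.
        Root F: left subtree has 2 nodes {A, N}, right has 0 { }.
          Root A: left subtree has 0 nodes { }, right has 1 {N}.
  Root Y: left subtree has 2 nodes {M, H}, right has 0 { }.
    Root H: left subtree has 1 node {M}, right has 0 { }.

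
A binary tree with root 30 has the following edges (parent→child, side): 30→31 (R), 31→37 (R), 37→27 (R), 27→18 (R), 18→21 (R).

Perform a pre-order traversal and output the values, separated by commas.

30, 31, 37, 27, 18, 21

Pre-order visits the node, then its left subtree, then its right subtree.
Visit 30.
At 30: no left child.
At 30: go right to 31.
  Visit 31.
  At 31: no left child.
  At 31: go right to 37.
    Visit 37.
    At 37: no left child.
    At 37: go right to 27.
      Visit 27.
      At 27: no left child.
      At 27: go right to 18.
        Visit 18.
        At 18: no left child.
        At 18: go right to 21.
          21 is a leaf — visit 21.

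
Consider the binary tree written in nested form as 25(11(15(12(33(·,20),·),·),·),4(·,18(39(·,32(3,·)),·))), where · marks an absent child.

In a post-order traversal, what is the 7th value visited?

Post-order visits the left subtree, then the right subtree, then the node.
At 25: go left to 11.
  At 11: go left to 15.
    At 15: go left to 12.
      At 12: go left to 33.
        At 33: no left child.
        At 33: go right to 20.
          20 is a leaf — visit 20.
        Visit 33.
      At 12: no right child.
      Visit 12.
    At 15: no right child.
    Visit 15.
  At 11: no right child.
  Visit 11.
At 25: go right to 4.
  At 4: no left child.
  At 4: go right to 18.
    At 18: go left to 39.
      At 39: no left child.
      At 39: go right to 32.
        At 32: go left to 3.
          3 is a leaf — visit 3.
        At 32: no right child.
        Visit 32.
      Visit 39.
    At 18: no right child.
    Visit 18.
  Visit 4.
Visit 25.
Full post-order sequence: 20, 33, 12, 15, 11, 3, 32, 39, 18, 4, 25.

32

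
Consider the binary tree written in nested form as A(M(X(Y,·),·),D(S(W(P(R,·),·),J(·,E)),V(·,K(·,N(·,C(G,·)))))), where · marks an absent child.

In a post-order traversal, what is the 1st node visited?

Post-order visits the left subtree, then the right subtree, then the node.
At A: go left to M.
  At M: go left to X.
    At X: go left to Y.
      Y is a leaf — visit Y.
    At X: no right child.
    Visit X.
  At M: no right child.
  Visit M.
At A: go right to D.
  At D: go left to S.
    At S: go left to W.
      At W: go left to P.
        At P: go left to R.
          R is a leaf — visit R.
        At P: no right child.
        Visit P.
      At W: no right child.
      Visit W.
    At S: go right to J.
      At J: no left child.
      At J: go right to E.
        E is a leaf — visit E.
      Visit J.
    Visit S.
  At D: go right to V.
    At V: no left child.
    At V: go right to K.
      At K: no left child.
      At K: go right to N.
        At N: no left child.
        At N: go right to C.
          At C: go left to G.
            G is a leaf — visit G.
          At C: no right child.
          Visit C.
        Visit N.
      Visit K.
    Visit V.
  Visit D.
Visit A.
Full post-order sequence: Y, X, M, R, P, W, E, J, S, G, C, N, K, V, D, A.

Y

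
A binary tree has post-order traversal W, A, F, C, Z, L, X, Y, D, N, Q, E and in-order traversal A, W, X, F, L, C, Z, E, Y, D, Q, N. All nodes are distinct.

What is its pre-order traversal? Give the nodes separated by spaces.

The last element of post-order is the root; it splits in-order into left and right subtrees.
Root E: left subtree has 7 nodes {A, W, X, F, L, C, Z}, right has 4 {Y, D, Q, N}.
  Root X: left subtree has 2 nodes {A, W}, right has 4 {F, L, C, Z}.
    Root A: left subtree has 0 nodes { }, right has 1 {W}.
    Root L: left subtree has 1 node {F}, right has 2 {C, Z}.
      Root Z: left subtree has 1 node {C}, right has 0 { }.
  Root Q: left subtree has 2 nodes {Y, D}, right has 1 {N}.
    Root D: left subtree has 1 node {Y}, right has 0 { }.

E X A W L F Z C Q D Y N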